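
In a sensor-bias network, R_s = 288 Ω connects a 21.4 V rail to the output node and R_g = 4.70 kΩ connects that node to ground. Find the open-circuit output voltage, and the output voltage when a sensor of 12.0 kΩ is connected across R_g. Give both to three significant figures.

Open-circuit: V = 21.4 × 4700/(288 + 4700) = 20.2 V.
With the load, R_g becomes R_g‖R_L = 3377 Ω, so V = 21.4 × 3377/3665 = 19.7 V.

Unloaded: 20.2 V; loaded: 19.7 V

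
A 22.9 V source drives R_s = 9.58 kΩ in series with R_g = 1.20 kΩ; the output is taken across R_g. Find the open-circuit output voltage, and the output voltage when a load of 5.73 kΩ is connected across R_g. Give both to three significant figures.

Open-circuit: V = 22.9 × 1.20/(9.58 + 1.20) = 2.55 V.
With the load, R_g becomes R_g‖R_L = 0.9922 kΩ, so V = 22.9 × 0.9922/10.57 = 2.15 V.

Unloaded: 2.55 V; loaded: 2.15 V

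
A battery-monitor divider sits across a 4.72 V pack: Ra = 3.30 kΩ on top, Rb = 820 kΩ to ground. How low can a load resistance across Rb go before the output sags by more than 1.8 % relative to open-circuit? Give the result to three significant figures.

Output resistance R_th = Ra‖Rb = (3.30 × 820)/823.3 = 3.287 kΩ.
The fractional drop is R_th/(R_th + R_L); requiring this ≤ 0.0180 gives R_L ≥ R_th(1/0.0180 − 1) = 3.287 × 54.56 = 179 kΩ.

R_L(min) ≈ 179 kΩ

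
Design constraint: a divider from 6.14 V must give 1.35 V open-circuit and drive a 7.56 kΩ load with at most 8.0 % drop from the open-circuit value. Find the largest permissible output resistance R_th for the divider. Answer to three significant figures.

Loading drop = R_th/(R_th + R_L) ≤ 0.0800, so R_th ≤ R_L · ε/(1−ε) = 7.56 kΩ × 0.0800/0.9200 = 657 Ω.
(Any R1, R2 with R2/(R1+R2) = 0.220 and R1‖R2 ≤ 657 Ω will meet the spec.)

R_th ≤ 657 Ω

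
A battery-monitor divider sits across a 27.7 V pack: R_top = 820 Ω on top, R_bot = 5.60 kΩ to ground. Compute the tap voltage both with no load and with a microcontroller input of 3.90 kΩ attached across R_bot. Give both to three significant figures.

Open-circuit: V = 27.7 × 5600/(820 + 5600) = 24.2 V.
With the load, R_bot becomes R_bot‖R_L = 2299 Ω, so V = 27.7 × 2299/3119 = 20.4 V.

Unloaded: 24.2 V; loaded: 20.4 V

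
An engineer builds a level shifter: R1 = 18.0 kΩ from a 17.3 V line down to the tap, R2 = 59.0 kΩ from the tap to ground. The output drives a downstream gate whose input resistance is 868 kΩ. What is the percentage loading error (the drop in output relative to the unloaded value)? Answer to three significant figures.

The divider's output (Thévenin) resistance is R1‖R2 = 13.79 kΩ.
Fractional drop under load = R_th/(R_th + R_L) = 13.79 / (13.79 + 868) = 0.01564.
So the output falls by 1.56 %.

1.56 %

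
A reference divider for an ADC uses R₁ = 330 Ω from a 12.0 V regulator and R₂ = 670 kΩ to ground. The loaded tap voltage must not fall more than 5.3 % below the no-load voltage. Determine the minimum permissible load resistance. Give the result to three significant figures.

R_L(min) ≈ 5.89 kΩ

Output resistance R_th = R₁‖R₂ = (330 × 670000)/670300 = 329.8 Ω.
The fractional drop is R_th/(R_th + R_L); requiring this ≤ 0.0530 gives R_L ≥ R_th(1/0.0530 − 1) = 329.8 × 17.87 = 5.89 kΩ.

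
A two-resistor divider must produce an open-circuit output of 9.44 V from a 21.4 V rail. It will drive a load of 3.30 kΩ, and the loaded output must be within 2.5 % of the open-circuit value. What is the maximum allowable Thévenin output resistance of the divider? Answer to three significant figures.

R_th ≤ 84.6 Ω

Loading drop = R_th/(R_th + R_L) ≤ 0.0250, so R_th ≤ R_L · ε/(1−ε) = 3.30 kΩ × 0.0250/0.9750 = 84.6 Ω.
(Any R1, R2 with R2/(R1+R2) = 0.441 and R1‖R2 ≤ 84.6 Ω will meet the spec.)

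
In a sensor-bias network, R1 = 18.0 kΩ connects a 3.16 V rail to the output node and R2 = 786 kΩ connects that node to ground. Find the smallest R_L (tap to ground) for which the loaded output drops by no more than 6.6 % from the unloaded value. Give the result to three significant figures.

Output resistance R_th = R1‖R2 = (18.0 × 786)/804.0 = 17.60 kΩ.
The fractional drop is R_th/(R_th + R_L); requiring this ≤ 0.0660 gives R_L ≥ R_th(1/0.0660 − 1) = 17.60 × 14.15 = 249 kΩ.

R_L(min) ≈ 249 kΩ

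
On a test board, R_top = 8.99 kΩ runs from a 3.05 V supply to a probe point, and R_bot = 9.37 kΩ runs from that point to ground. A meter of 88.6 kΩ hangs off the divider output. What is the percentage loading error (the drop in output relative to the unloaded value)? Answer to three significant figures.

4.92 %

The divider's output (Thévenin) resistance is R_top‖R_bot = 4.588 kΩ.
Fractional drop under load = R_th/(R_th + R_L) = 4.588 / (4.588 + 88.6) = 0.04923.
So the output falls by 4.92 %.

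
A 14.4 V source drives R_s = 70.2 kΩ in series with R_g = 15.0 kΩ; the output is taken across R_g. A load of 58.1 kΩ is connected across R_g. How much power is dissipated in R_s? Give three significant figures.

Total resistance from the source is R_s + (R_g‖R_L) = 82.12 kΩ, so I = 14.4/82.12 kΩ = 0.1753 mA.
P = I²·R_s = (0.1753 mA)² × 70.2 kΩ = 2.16 mW.

P ≈ 2.16 mW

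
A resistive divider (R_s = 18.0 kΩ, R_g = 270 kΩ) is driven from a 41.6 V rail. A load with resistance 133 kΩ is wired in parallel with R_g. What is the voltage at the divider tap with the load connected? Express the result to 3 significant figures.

V_out ≈ 34.6 V

The load sits in parallel with R_g: R_g‖R_L = (270 × 133) / (270 + 133) = 89.11 kΩ.
V_out = 41.6 × 89.11 / (18.0 + 89.11) = 41.6 × 89.11/107.1 = 34.6 V.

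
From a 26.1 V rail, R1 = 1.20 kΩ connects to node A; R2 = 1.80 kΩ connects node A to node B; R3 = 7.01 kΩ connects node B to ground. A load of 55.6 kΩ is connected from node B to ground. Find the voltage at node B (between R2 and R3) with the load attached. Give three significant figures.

V ≈ 17.6 V

At node B, R3 is in parallel with the load: R3‖R_L = 6.225 kΩ.
Below node A the resistance is R2 + (R3‖R_L) = 8.025 kΩ, so V_A = 26.1 × 8.025/9.225 = 22.70 V.
Then V_B = V_A × (R3‖R_L)/(R2 + R3‖R_L) = 22.70 × 6.225/8.025 = 17.6 V.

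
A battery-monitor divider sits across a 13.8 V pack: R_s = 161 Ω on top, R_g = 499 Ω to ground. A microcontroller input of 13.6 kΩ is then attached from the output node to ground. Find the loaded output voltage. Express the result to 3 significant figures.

The load sits in parallel with R_g: R_g‖R_L = (499 × 13600) / (499 + 13600) = 481.3 Ω.
V_out = 13.8 × 481.3 / (161 + 481.3) = 13.8 × 481.3/642.3 = 10.3 V.
(Unloaded it would have been 10.4 V.)

V_out ≈ 10.3 V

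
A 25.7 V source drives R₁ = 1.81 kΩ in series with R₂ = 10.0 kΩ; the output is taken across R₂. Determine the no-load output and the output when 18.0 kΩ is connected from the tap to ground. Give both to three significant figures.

Unloaded: 21.8 V; loaded: 20.1 V

Open-circuit: V = 25.7 × 10.0/(1.81 + 10.0) = 21.8 V.
With the load, R₂ becomes R₂‖R_L = 6.429 kΩ, so V = 25.7 × 6.429/8.239 = 20.1 V.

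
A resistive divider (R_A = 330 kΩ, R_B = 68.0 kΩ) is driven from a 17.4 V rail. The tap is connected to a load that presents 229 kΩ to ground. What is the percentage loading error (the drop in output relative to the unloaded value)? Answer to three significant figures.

Unloaded V = 17.4 × 68.0/398.0 = 2.973 V.
Loaded: R_B‖R_L = 52.43 kΩ, giving V = 17.4 × 52.43/382.4 = 2.386 V.
Drop = (2.973 − 2.386) / 2.973 = 19.8 %.

19.8 %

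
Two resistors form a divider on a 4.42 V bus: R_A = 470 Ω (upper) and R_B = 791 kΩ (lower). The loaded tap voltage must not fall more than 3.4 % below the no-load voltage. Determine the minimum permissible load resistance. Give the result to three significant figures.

R_L(min) ≈ 13.3 kΩ

Output resistance R_th = R_A‖R_B = (470 × 791000)/791500 = 469.7 Ω.
The fractional drop is R_th/(R_th + R_L); requiring this ≤ 0.0340 gives R_L ≥ R_th(1/0.0340 − 1) = 469.7 × 28.41 = 13.3 kΩ.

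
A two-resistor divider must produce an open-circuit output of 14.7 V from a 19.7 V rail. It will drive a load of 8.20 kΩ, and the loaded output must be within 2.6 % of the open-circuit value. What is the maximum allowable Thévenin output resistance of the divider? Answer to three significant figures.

R_th ≤ 219 Ω

Loading drop = R_th/(R_th + R_L) ≤ 0.0260, so R_th ≤ R_L · ε/(1−ε) = 8.20 kΩ × 0.0260/0.9740 = 219 Ω.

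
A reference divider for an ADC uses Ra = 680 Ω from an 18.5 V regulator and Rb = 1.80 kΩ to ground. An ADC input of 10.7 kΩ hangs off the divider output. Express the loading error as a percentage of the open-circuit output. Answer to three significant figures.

The divider's output (Thévenin) resistance is Ra‖Rb = 493.5 Ω.
Fractional drop under load = R_th/(R_th + R_L) = 493.5 / (493.5 + 10700) = 0.04409.
So the output falls by 4.41 %.

4.41 %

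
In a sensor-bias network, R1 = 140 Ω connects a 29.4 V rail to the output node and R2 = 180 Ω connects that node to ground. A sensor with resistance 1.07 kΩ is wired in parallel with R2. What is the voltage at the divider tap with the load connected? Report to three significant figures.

The load sits in parallel with R2: R2‖R_L = (180 × 1070) / (180 + 1070) = 154.1 Ω.
V_out = 29.4 × 154.1 / (140 + 154.1) = 29.4 × 154.1/294.1 = 15.4 V.

V_out ≈ 15.4 V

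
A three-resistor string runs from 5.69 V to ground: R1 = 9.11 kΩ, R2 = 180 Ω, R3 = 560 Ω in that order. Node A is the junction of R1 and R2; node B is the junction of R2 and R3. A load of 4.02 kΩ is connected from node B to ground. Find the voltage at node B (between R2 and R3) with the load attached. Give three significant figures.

V ≈ 0.286 V

At node B, R3 is in parallel with the load: R3‖R_L = 491.5 Ω.
Below node A the resistance is R2 + (R3‖R_L) = 671.5 Ω, so V_A = 5.69 × 671.5/9782 = 0.3906 V.
Then V_B = V_A × (R3‖R_L)/(R2 + R3‖R_L) = 0.3906 × 491.5/671.5 = 0.286 V.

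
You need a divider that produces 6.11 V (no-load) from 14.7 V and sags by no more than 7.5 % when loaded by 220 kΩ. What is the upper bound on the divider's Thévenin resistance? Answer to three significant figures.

Loading drop = R_th/(R_th + R_L) ≤ 0.0750, so R_th ≤ R_L · ε/(1−ε) = 220 kΩ × 0.0750/0.9250 = 17.8 kΩ.
(Any R1, R2 with R2/(R1+R2) = 0.416 and R1‖R2 ≤ 17.8 kΩ will meet the spec.)

R_th ≤ 17.8 kΩ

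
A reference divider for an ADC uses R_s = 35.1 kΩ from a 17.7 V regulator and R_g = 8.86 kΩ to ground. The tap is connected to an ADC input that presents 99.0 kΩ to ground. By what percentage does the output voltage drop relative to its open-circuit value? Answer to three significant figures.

The divider's output (Thévenin) resistance is R_s‖R_g = 7.074 kΩ.
Fractional drop under load = R_th/(R_th + R_L) = 7.074 / (7.074 + 99.0) = 0.06669.
So the output falls by 6.67 %.

6.67 %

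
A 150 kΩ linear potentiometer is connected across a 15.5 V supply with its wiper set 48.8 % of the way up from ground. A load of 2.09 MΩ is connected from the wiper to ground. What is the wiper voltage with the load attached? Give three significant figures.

V ≈ 7.43 V

The wiper splits the pot into (1−α)R = 76.80 kΩ above and αR = 73.20 kΩ below.
Lower section ‖ load = 70.72 kΩ.
V_wiper = 15.5 × 70.72/(76.80 + 70.72) = 7.43 V.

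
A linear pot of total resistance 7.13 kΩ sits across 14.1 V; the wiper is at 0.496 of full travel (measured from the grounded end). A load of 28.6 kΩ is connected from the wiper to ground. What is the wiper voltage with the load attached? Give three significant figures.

The wiper splits the pot into (1−α)R = 3.594 kΩ above and αR = 3.536 kΩ below.
Lower section ‖ load = 3.147 kΩ.
V_wiper = 14.1 × 3.147/(3.594 + 3.147) = 6.58 V.

V ≈ 6.58 V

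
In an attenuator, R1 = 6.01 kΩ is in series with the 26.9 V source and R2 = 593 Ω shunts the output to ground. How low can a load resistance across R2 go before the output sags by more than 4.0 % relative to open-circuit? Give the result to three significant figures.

Output resistance R_th = R1‖R2 = (6010 × 593)/6603 = 539.7 Ω.
The fractional drop is R_th/(R_th + R_L); requiring this ≤ 0.0400 gives R_L ≥ R_th(1/0.0400 − 1) = 539.7 × 24.00 = 13.0 kΩ.

R_L(min) ≈ 13.0 kΩ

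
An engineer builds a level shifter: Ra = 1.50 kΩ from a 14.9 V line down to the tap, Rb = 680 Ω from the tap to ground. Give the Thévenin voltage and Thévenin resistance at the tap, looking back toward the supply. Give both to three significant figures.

V_th = 4.65 V, R_th = 468 Ω

V_th is the open-circuit tap voltage: 14.9 × 680/(1500 + 680) = 4.65 V.
With the supply zeroed, Ra and Rb appear in parallel from the tap: R_th = Ra‖Rb = (1500 × 680)/2180 = 468 Ω.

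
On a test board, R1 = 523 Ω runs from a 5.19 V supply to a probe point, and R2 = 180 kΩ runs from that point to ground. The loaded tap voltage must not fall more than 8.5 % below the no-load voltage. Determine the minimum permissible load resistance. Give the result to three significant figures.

R_L(min) ≈ 5.61 kΩ

Output resistance R_th = R1‖R2 = (523 × 180000)/180500 = 521.5 Ω.
The fractional drop is R_th/(R_th + R_L); requiring this ≤ 0.0850 gives R_L ≥ R_th(1/0.0850 − 1) = 521.5 × 10.76 = 5.61 kΩ.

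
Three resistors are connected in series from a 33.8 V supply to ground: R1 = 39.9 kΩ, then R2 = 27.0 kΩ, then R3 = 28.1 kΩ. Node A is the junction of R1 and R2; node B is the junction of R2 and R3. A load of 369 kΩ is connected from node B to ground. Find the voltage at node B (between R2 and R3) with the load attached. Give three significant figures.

At node B, R3 is in parallel with the load: R3‖R_L = 26.11 kΩ.
Below node A the resistance is R2 + (R3‖R_L) = 53.11 kΩ, so V_A = 33.8 × 53.11/93.01 = 19.30 V.
Then V_B = V_A × (R3‖R_L)/(R2 + R3‖R_L) = 19.30 × 26.11/53.11 = 9.49 V.

V ≈ 9.49 V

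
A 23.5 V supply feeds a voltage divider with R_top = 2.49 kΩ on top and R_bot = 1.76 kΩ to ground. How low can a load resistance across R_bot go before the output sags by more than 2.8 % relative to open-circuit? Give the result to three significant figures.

R_L(min) ≈ 35.8 kΩ

Output resistance R_th = R_top‖R_bot = (2.49 × 1.76)/4.250 = 1.031 kΩ.
The fractional drop is R_th/(R_th + R_L); requiring this ≤ 0.0280 gives R_L ≥ R_th(1/0.0280 − 1) = 1.031 × 34.71 = 35.8 kΩ.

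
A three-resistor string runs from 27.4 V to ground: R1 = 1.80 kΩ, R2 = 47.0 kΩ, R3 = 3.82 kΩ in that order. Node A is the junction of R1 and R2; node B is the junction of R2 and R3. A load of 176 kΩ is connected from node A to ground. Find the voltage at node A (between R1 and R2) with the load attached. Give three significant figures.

Below node A the series string R2+R3 = 50.82 kΩ sits in parallel with the 176 kΩ load: 39.43 kΩ.
V_A = 27.4 × 39.43/(1.80 + 39.43) = 26.2 V.

V ≈ 26.2 V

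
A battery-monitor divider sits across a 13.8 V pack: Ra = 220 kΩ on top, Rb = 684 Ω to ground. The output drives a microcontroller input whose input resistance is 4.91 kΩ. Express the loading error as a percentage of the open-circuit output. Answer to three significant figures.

12.2 %

The divider's output (Thévenin) resistance is Ra‖Rb = 681.9 Ω.
Fractional drop under load = R_th/(R_th + R_L) = 681.9 / (681.9 + 4910) = 0.1219.
So the output falls by 12.2 %.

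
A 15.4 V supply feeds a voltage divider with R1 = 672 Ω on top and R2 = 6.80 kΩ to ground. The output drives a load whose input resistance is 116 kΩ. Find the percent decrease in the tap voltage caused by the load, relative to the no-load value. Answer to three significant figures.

0.524 %

The divider's output (Thévenin) resistance is R1‖R2 = 611.6 Ω.
Fractional drop under load = R_th/(R_th + R_L) = 611.6 / (611.6 + 116000) = 0.005244.
So the output falls by 0.524 %.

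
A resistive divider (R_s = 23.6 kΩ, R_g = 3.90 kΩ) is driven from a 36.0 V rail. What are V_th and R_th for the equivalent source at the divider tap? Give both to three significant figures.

V_th = 5.11 V, R_th = 3.35 kΩ

V_th is the open-circuit tap voltage: 36.0 × 3.90/(23.6 + 3.90) = 5.11 V.
With the supply zeroed, R_s and R_g appear in parallel from the tap: R_th = R_s‖R_g = (23.6 × 3.90)/27.50 = 3.35 kΩ.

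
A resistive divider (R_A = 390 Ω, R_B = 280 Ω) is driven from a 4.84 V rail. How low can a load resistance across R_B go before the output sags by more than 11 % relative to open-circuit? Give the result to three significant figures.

Output resistance R_th = R_A‖R_B = (390 × 280)/670.0 = 163.0 Ω.
The fractional drop is R_th/(R_th + R_L); requiring this ≤ 0.110 gives R_L ≥ R_th(1/0.110 − 1) = 163.0 × 8.091 = 1.32 kΩ.

R_L(min) ≈ 1.32 kΩ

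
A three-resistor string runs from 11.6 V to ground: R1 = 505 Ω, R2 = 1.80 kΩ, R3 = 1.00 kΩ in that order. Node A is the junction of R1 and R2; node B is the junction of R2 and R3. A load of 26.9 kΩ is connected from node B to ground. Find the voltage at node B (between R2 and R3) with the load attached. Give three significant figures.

At node B, R3 is in parallel with the load: R3‖R_L = 964.2 Ω.
Below node A the resistance is R2 + (R3‖R_L) = 2764 Ω, so V_A = 11.6 × 2764/3269 = 9.808 V.
Then V_B = V_A × (R3‖R_L)/(R2 + R3‖R_L) = 9.808 × 964.2/2764 = 3.42 V.

V ≈ 3.42 V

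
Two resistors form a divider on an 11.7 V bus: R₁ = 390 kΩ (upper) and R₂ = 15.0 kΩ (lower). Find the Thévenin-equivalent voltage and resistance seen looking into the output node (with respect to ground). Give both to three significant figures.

V_th is the open-circuit tap voltage: 11.7 × 15.0/(390 + 15.0) = 0.433 V.
With the supply zeroed, R₁ and R₂ appear in parallel from the tap: R_th = R₁‖R₂ = (390 × 15.0)/405.0 = 14.4 kΩ.

V_th = 0.433 V, R_th = 14.4 kΩ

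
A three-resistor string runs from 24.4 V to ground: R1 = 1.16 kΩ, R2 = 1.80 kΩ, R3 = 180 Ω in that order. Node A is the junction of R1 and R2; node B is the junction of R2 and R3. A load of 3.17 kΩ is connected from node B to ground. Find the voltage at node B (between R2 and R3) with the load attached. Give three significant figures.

V ≈ 1.33 V

At node B, R3 is in parallel with the load: R3‖R_L = 170.3 Ω.
Below node A the resistance is R2 + (R3‖R_L) = 1970 Ω, so V_A = 24.4 × 1970/3130 = 15.36 V.
Then V_B = V_A × (R3‖R_L)/(R2 + R3‖R_L) = 15.36 × 170.3/1970 = 1.33 V.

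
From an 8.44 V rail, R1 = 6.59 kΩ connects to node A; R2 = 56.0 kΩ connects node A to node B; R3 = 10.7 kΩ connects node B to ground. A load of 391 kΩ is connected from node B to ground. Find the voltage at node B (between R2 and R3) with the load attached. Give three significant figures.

At node B, R3 is in parallel with the load: R3‖R_L = 10.41 kΩ.
Below node A the resistance is R2 + (R3‖R_L) = 66.41 kΩ, so V_A = 8.44 × 66.41/73.00 = 7.678 V.
Then V_B = V_A × (R3‖R_L)/(R2 + R3‖R_L) = 7.678 × 10.41/66.41 = 1.20 V.

V ≈ 1.20 V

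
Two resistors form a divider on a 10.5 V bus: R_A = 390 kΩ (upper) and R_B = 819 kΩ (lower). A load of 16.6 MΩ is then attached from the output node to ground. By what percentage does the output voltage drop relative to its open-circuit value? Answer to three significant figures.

The divider's output (Thévenin) resistance is R_A‖R_B = 264.2 kΩ.
Fractional drop under load = R_th/(R_th + R_L) = 264.2 / (264.2 + 16600) = 0.01567.
So the output falls by 1.57 %.

1.57 %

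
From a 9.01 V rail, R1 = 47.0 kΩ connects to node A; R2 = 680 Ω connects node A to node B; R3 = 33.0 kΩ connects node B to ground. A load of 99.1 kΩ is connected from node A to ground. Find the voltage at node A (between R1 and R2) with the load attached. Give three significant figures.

Below node A the series string R2+R3 = 33680 Ω sits in parallel with the 99100 Ω load: 25140 Ω.
V_A = 9.01 × 25140/(47000 + 25140) = 3.14 V.

V ≈ 3.14 V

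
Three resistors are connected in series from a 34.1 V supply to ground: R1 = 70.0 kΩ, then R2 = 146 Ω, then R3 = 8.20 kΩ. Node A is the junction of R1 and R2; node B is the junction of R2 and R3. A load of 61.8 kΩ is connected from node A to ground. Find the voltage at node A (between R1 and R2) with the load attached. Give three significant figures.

Below node A the series string R2+R3 = 8346 Ω sits in parallel with the 61800 Ω load: 7353 Ω.
V_A = 34.1 × 7353/(70000 + 7353) = 3.24 V.

V ≈ 3.24 V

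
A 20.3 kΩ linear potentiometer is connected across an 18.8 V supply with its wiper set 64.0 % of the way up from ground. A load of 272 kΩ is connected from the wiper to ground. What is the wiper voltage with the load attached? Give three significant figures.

The wiper splits the pot into (1−α)R = 7.308 kΩ above and αR = 12.99 kΩ below.
Lower section ‖ load = 12.40 kΩ.
V_wiper = 18.8 × 12.40/(7.308 + 12.40) = 11.8 V.

V ≈ 11.8 V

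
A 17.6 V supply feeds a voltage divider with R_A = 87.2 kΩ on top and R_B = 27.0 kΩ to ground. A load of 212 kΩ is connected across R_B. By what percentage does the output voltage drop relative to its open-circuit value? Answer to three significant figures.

8.86 %

Unloaded V = 17.6 × 27.0/114.2 = 4.1611 V.
Loaded: R_B‖R_L = 23.95 kΩ, giving V = 17.6 × 23.95/111.1 = 3.7923 V.
Drop = (4.1611 − 3.7923) / 4.1611 = 8.86 %.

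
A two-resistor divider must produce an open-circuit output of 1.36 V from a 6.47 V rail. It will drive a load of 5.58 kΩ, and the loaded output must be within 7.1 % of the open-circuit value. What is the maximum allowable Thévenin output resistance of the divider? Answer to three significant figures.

Loading drop = R_th/(R_th + R_L) ≤ 0.0710, so R_th ≤ R_L · ε/(1−ε) = 5.58 kΩ × 0.0710/0.9290 = 426 Ω.
(Any R1, R2 with R2/(R1+R2) = 0.210 and R1‖R2 ≤ 426 Ω will meet the spec.)

R_th ≤ 426 Ω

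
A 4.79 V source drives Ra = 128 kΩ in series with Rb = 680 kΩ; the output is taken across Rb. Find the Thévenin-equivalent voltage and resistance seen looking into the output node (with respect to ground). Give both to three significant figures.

V_th = 4.03 V, R_th = 108 kΩ

V_th is the open-circuit tap voltage: 4.79 × 680/(128 + 680) = 4.03 V.
With the supply zeroed, Ra and Rb appear in parallel from the tap: R_th = Ra‖Rb = (128 × 680)/808.0 = 108 kΩ.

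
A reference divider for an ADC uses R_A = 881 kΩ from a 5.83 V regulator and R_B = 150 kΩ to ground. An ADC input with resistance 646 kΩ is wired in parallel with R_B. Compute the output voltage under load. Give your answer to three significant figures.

The load sits in parallel with R_B: R_B‖R_L = (150 × 646) / (150 + 646) = 121.7 kΩ.
V_out = 5.83 × 121.7 / (881 + 121.7) = 5.83 × 121.7/1003 = 0.708 V.

V_out ≈ 0.708 V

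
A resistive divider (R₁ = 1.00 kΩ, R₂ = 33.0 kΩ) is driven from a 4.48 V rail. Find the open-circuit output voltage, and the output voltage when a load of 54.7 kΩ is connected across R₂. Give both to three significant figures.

Unloaded: 4.35 V; loaded: 4.27 V

Open-circuit: V = 4.48 × 33.0/(1.00 + 33.0) = 4.35 V.
With the load, R₂ becomes R₂‖R_L = 20.58 kΩ, so V = 4.48 × 20.58/21.58 = 4.27 V.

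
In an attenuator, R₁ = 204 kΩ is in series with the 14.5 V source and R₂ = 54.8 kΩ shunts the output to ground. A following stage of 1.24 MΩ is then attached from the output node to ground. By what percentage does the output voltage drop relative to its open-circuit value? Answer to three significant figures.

3.37 %

The divider's output (Thévenin) resistance is R₁‖R₂ = 43.20 kΩ.
Fractional drop under load = R_th/(R_th + R_L) = 43.20 / (43.20 + 1240) = 0.03366.
So the output falls by 3.37 %.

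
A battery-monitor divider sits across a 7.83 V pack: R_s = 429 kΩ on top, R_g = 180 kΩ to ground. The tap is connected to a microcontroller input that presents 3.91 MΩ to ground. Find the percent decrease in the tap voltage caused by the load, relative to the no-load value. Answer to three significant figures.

The divider's output (Thévenin) resistance is R_s‖R_g = 126.8 kΩ.
Fractional drop under load = R_th/(R_th + R_L) = 126.8 / (126.8 + 3910) = 0.03141.
So the output falls by 3.14 %.

3.14 %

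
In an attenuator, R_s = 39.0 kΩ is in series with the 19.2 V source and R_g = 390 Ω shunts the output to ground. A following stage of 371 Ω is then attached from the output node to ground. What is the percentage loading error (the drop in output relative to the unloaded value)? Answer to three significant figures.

The divider's output (Thévenin) resistance is R_s‖R_g = 386.1 Ω.
Fractional drop under load = R_th/(R_th + R_L) = 386.1 / (386.1 + 371) = 0.5100.
So the output falls by 51.0 %.

51.0 %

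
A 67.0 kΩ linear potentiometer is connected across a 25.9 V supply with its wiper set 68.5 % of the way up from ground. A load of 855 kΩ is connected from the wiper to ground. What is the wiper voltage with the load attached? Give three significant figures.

The wiper splits the pot into (1−α)R = 21.10 kΩ above and αR = 45.90 kΩ below.
Lower section ‖ load = 43.56 kΩ.
V_wiper = 25.9 × 43.56/(21.10 + 43.56) = 17.4 V.

V ≈ 17.4 V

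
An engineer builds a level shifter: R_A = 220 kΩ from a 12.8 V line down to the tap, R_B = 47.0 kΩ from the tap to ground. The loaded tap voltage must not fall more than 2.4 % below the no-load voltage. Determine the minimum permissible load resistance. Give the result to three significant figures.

R_L(min) ≈ 1.57 MΩ

Output resistance R_th = R_A‖R_B = (220 × 47.0)/267.0 = 38.73 kΩ.
The fractional drop is R_th/(R_th + R_L); requiring this ≤ 0.0240 gives R_L ≥ R_th(1/0.0240 − 1) = 38.73 × 40.67 = 1.57 MΩ.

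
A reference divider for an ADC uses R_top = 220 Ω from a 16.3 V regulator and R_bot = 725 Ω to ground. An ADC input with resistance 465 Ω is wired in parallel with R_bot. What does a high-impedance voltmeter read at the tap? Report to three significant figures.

V_out ≈ 9.18 V

The load sits in parallel with R_bot: R_bot‖R_L = (725 × 465) / (725 + 465) = 283.3 Ω.
V_out = 16.3 × 283.3 / (220 + 283.3) = 16.3 × 283.3/503.3 = 9.18 V.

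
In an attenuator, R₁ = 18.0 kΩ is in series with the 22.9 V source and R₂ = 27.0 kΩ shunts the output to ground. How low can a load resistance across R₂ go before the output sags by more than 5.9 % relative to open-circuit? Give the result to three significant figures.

Output resistance R_th = R₁‖R₂ = (18.0 × 27.0)/45.00 = 10.80 kΩ.
The fractional drop is R_th/(R_th + R_L); requiring this ≤ 0.0590 gives R_L ≥ R_th(1/0.0590 − 1) = 10.80 × 15.95 = 172 kΩ.

R_L(min) ≈ 172 kΩ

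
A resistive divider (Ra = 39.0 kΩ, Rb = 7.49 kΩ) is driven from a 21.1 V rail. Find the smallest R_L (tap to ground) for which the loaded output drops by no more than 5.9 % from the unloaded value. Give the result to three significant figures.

R_L(min) ≈ 100 kΩ

Output resistance R_th = Ra‖Rb = (39.0 × 7.49)/46.49 = 6.283 kΩ.
The fractional drop is R_th/(R_th + R_L); requiring this ≤ 0.0590 gives R_L ≥ R_th(1/0.0590 − 1) = 6.283 × 15.95 = 100 kΩ.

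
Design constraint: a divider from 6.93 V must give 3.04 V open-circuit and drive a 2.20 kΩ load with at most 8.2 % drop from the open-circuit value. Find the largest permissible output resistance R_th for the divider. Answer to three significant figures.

Loading drop = R_th/(R_th + R_L) ≤ 0.0820, so R_th ≤ R_L · ε/(1−ε) = 2.20 kΩ × 0.0820/0.9180 = 197 Ω.

R_th ≤ 197 Ω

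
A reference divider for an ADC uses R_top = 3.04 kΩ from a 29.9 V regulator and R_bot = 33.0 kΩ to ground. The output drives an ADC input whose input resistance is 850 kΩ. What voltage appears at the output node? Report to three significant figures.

V_out ≈ 27.3 V

The load sits in parallel with R_bot: R_bot‖R_L = (33.0 × 850) / (33.0 + 850) = 31.77 kΩ.
V_out = 29.9 × 31.77 / (3.04 + 31.77) = 29.9 × 31.77/34.81 = 27.3 V.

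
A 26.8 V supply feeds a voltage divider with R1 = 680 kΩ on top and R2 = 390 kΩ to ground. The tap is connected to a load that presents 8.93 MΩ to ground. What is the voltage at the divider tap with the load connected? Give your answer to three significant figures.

The load sits in parallel with R2: R2‖R_L = (390 × 8930) / (390 + 8930) = 373.7 kΩ.
V_out = 26.8 × 373.7 / (680 + 373.7) = 26.8 × 373.7/1054 = 9.50 V.

V_out ≈ 9.50 V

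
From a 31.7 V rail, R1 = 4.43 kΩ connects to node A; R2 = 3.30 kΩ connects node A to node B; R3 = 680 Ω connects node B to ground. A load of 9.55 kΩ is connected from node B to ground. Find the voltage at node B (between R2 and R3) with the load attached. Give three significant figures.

At node B, R3 is in parallel with the load: R3‖R_L = 634.8 Ω.
Below node A the resistance is R2 + (R3‖R_L) = 3935 Ω, so V_A = 31.7 × 3935/8365 = 14.91 V.
Then V_B = V_A × (R3‖R_L)/(R2 + R3‖R_L) = 14.91 × 634.8/3935 = 2.41 V.

V ≈ 2.41 V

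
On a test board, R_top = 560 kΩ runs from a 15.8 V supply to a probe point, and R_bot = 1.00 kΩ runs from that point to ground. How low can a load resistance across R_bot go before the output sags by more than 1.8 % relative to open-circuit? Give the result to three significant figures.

Output resistance R_th = R_top‖R_bot = (560000 × 1000)/561000 = 998.2 Ω.
The fractional drop is R_th/(R_th + R_L); requiring this ≤ 0.0180 gives R_L ≥ R_th(1/0.0180 − 1) = 998.2 × 54.56 = 54.5 kΩ.

R_L(min) ≈ 54.5 kΩ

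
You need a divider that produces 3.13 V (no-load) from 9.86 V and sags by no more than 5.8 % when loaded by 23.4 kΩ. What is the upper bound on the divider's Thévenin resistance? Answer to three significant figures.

R_th ≤ 1.44 kΩ

Loading drop = R_th/(R_th + R_L) ≤ 0.0580, so R_th ≤ R_L · ε/(1−ε) = 23.4 kΩ × 0.0580/0.9420 = 1.44 kΩ.
(Any R1, R2 with R2/(R1+R2) = 0.317 and R1‖R2 ≤ 1.44 kΩ will meet the spec.)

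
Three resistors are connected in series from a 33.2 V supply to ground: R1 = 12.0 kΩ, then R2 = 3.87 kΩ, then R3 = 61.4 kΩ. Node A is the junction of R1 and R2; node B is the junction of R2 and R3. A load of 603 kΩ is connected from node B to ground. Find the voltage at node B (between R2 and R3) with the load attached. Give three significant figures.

V ≈ 25.8 V

At node B, R3 is in parallel with the load: R3‖R_L = 55.73 kΩ.
Below node A the resistance is R2 + (R3‖R_L) = 59.60 kΩ, so V_A = 33.2 × 59.60/71.60 = 27.64 V.
Then V_B = V_A × (R3‖R_L)/(R2 + R3‖R_L) = 27.64 × 55.73/59.60 = 25.8 V.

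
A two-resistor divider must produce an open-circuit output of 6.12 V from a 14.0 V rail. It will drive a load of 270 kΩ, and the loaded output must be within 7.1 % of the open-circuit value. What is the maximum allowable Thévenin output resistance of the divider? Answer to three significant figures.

R_th ≤ 20.6 kΩ

Loading drop = R_th/(R_th + R_L) ≤ 0.0710, so R_th ≤ R_L · ε/(1−ε) = 270 kΩ × 0.0710/0.9290 = 20.6 kΩ.
(Any R1, R2 with R2/(R1+R2) = 0.437 and R1‖R2 ≤ 20.6 kΩ will meet the spec.)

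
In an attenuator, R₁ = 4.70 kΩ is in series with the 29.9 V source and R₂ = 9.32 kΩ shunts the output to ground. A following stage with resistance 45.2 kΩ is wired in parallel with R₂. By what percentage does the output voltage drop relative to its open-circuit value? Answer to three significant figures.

6.47 %

The divider's output (Thévenin) resistance is R₁‖R₂ = 3.124 kΩ.
Fractional drop under load = R_th/(R_th + R_L) = 3.124 / (3.124 + 45.2) = 0.06465.
So the output falls by 6.47 %.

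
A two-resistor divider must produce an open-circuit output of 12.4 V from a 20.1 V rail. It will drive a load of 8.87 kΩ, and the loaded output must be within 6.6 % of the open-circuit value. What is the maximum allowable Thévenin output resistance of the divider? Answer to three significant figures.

Loading drop = R_th/(R_th + R_L) ≤ 0.0660, so R_th ≤ R_L · ε/(1−ε) = 8.87 kΩ × 0.0660/0.9340 = 627 Ω.
(Any R1, R2 with R2/(R1+R2) = 0.617 and R1‖R2 ≤ 627 Ω will meet the spec.)

R_th ≤ 627 Ω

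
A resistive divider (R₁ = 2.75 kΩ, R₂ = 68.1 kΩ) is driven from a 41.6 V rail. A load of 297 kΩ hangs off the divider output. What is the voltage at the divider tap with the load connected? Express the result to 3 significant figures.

The load sits in parallel with R₂: R₂‖R_L = (68.1 × 297) / (68.1 + 297) = 55.40 kΩ.
V_out = 41.6 × 55.40 / (2.75 + 55.40) = 41.6 × 55.40/58.15 = 39.6 V.

V_out ≈ 39.6 V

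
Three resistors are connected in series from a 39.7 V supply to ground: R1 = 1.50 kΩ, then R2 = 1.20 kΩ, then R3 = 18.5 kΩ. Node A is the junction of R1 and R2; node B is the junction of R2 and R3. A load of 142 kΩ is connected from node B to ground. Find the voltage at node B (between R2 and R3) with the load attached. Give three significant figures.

V ≈ 34.1 V

At node B, R3 is in parallel with the load: R3‖R_L = 16.37 kΩ.
Below node A the resistance is R2 + (R3‖R_L) = 17.57 kΩ, so V_A = 39.7 × 17.57/19.07 = 36.58 V.
Then V_B = V_A × (R3‖R_L)/(R2 + R3‖R_L) = 36.58 × 16.37/17.57 = 34.1 V.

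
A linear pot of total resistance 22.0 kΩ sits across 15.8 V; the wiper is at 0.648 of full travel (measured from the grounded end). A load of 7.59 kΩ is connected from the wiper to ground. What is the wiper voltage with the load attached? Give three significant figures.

V ≈ 6.16 V

The wiper splits the pot into (1−α)R = 7.744 kΩ above and αR = 14.26 kΩ below.
Lower section ‖ load = 4.953 kΩ.
V_wiper = 15.8 × 4.953/(7.744 + 4.953) = 6.16 V.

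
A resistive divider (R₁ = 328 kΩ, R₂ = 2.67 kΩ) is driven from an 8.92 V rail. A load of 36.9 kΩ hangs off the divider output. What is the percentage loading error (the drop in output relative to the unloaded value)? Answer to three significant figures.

The divider's output (Thévenin) resistance is R₁‖R₂ = 2.648 kΩ.
Fractional drop under load = R_th/(R_th + R_L) = 2.648 / (2.648 + 36.9) = 0.06697.
So the output falls by 6.70 %.

6.70 %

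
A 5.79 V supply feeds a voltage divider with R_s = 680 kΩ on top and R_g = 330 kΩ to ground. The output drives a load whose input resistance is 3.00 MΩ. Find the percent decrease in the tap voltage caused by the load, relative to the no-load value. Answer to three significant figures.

The divider's output (Thévenin) resistance is R_s‖R_g = 222.2 kΩ.
Fractional drop under load = R_th/(R_th + R_L) = 222.2 / (222.2 + 3000) = 0.06895.
So the output falls by 6.90 %.

6.90 %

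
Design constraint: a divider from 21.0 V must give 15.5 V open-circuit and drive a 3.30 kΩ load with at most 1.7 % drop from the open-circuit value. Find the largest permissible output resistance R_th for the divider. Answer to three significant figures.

R_th ≤ 57.1 Ω

Loading drop = R_th/(R_th + R_L) ≤ 0.0170, so R_th ≤ R_L · ε/(1−ε) = 3.30 kΩ × 0.0170/0.9830 = 57.1 Ω.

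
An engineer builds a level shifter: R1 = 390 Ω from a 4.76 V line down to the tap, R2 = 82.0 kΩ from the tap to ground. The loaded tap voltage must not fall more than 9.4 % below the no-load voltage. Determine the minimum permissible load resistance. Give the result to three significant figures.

R_L(min) ≈ 3.74 kΩ

Output resistance R_th = R1‖R2 = (390 × 82000)/82390 = 388.2 Ω.
The fractional drop is R_th/(R_th + R_L); requiring this ≤ 0.0940 gives R_L ≥ R_th(1/0.0940 − 1) = 388.2 × 9.638 = 3.74 kΩ.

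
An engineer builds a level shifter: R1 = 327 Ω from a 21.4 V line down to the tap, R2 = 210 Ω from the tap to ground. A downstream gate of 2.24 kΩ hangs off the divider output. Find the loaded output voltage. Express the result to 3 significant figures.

The load sits in parallel with R2: R2‖R_L = (210 × 2240) / (210 + 2240) = 192.0 Ω.
V_out = 21.4 × 192.0 / (327 + 192.0) = 21.4 × 192.0/519.0 = 7.92 V.

V_out ≈ 7.92 V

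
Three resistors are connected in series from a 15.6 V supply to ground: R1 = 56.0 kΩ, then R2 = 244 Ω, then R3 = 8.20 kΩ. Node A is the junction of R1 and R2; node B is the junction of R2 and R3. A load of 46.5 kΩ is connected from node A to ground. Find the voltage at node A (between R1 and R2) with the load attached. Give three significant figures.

Below node A the series string R2+R3 = 8444 Ω sits in parallel with the 46500 Ω load: 7146 Ω.
V_A = 15.6 × 7146/(56000 + 7146) = 1.77 V.

V ≈ 1.77 V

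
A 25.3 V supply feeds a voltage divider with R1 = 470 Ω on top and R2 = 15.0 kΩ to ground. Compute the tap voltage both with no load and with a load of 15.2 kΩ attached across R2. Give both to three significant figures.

Unloaded: 24.5 V; loaded: 23.8 V

Open-circuit: V = 25.3 × 15000/(470 + 15000) = 24.5 V.
With the load, R2 becomes R2‖R_L = 7550 Ω, so V = 25.3 × 7550/8020 = 23.8 V.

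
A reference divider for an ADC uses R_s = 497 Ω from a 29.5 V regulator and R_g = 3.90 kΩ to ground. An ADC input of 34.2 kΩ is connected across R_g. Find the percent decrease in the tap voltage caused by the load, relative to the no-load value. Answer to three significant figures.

The divider's output (Thévenin) resistance is R_s‖R_g = 440.8 Ω.
Fractional drop under load = R_th/(R_th + R_L) = 440.8 / (440.8 + 34200) = 0.01273.
So the output falls by 1.27 %.

1.27 %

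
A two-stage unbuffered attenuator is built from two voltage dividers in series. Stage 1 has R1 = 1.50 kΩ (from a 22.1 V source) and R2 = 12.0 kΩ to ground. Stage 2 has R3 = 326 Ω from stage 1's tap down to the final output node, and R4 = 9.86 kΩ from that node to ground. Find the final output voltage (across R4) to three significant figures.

Stage 2 presents R3+R4 = 10190 Ω as a load on stage 1's tap.
Stage 1's lower leg becomes R2‖(R3+R4) = 5509 Ω, so V_mid = 22.1 × 5509/7009 = 17.37 V.
Stage 2 is itself unloaded: V_out = V_mid × R4/(R3+R4) = 17.37 × 9860/10190 = 16.8 V.

V_out ≈ 16.8 V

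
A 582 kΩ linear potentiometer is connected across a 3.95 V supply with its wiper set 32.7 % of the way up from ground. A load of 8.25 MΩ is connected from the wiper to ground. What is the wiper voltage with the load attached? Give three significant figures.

V ≈ 1.27 V

The wiper splits the pot into (1−α)R = 391.7 kΩ above and αR = 190.3 kΩ below.
Lower section ‖ load = 186.0 kΩ.
V_wiper = 3.95 × 186.0/(391.7 + 186.0) = 1.27 V.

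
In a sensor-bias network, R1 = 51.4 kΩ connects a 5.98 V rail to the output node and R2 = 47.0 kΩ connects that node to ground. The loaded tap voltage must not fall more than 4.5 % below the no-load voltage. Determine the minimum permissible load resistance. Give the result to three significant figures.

Output resistance R_th = R1‖R2 = (51.4 × 47.0)/98.40 = 24.55 kΩ.
The fractional drop is R_th/(R_th + R_L); requiring this ≤ 0.0450 gives R_L ≥ R_th(1/0.0450 − 1) = 24.55 × 21.22 = 521 kΩ.

R_L(min) ≈ 521 kΩ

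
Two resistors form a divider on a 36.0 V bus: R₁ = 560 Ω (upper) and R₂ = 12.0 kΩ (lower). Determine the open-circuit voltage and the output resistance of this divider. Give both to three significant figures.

V_th is the open-circuit tap voltage: 36.0 × 12000/(560 + 12000) = 34.4 V.
With the supply zeroed, R₁ and R₂ appear in parallel from the tap: R_th = R₁‖R₂ = (560 × 12000)/12560 = 535 Ω.

V_th = 34.4 V, R_th = 535 Ω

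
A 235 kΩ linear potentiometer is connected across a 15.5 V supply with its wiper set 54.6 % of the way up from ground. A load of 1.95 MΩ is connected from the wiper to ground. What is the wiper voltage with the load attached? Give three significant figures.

The wiper splits the pot into (1−α)R = 106.7 kΩ above and αR = 128.3 kΩ below.
Lower section ‖ load = 120.4 kΩ.
V_wiper = 15.5 × 120.4/(106.7 + 120.4) = 8.22 V.

V ≈ 8.22 V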